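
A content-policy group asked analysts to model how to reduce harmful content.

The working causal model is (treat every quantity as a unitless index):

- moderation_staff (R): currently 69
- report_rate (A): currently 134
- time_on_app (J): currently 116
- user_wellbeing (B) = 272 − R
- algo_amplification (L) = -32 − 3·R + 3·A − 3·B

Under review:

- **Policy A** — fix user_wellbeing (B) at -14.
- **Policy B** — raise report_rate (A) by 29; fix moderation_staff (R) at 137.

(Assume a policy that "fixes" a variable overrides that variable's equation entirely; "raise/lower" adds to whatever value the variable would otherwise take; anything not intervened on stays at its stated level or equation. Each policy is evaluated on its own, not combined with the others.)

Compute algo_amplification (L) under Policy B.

-359

Policy B (A + 29, R := 137):
  R = 137
  A = 134 + 29 = 163
  B = 272 − 137 = 135
  L = -32 − 3·137 + 3·163 − 3·135 = -359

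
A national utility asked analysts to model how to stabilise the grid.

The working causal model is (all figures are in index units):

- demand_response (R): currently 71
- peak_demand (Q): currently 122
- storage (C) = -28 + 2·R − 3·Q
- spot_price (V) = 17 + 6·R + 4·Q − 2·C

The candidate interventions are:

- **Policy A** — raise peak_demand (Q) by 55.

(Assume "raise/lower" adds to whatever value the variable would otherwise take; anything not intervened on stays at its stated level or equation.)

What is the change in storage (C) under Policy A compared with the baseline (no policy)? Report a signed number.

-165

Baseline:
  R = 71
  Q = 122
  C = -28 + 2·71 − 3·122 = -252
Policy A (Q + 55):
  R = 71
  Q = 122 + 55 = 177
  C = -28 + 2·71 − 3·177 = -417
Change in C: -417 − (-252) = -165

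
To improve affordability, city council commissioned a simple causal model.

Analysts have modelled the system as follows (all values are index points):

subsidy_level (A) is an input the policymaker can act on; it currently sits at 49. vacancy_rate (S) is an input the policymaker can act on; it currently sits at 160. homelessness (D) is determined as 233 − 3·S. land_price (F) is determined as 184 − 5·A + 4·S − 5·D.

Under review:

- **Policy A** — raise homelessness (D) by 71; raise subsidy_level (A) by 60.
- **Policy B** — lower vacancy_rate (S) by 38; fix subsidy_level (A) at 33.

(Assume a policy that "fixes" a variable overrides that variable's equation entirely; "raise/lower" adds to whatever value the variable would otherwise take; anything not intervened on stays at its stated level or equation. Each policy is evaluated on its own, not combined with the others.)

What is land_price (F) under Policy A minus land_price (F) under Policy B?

-13

Policy A (D + 71, A + 60):
  A = 49 + 60 = 109
  S = 160
  D = 233 − 3·160 (+71 from intervention) = -176
  F = 184 − 5·109 + 4·160 − 5·(-176) = 1159
Policy B (S − 38, A := 33):
  A = 33
  S = 160 − 38 = 122
  D = 233 − 3·122 = -133
  F = 184 − 5·33 + 4·122 − 5·(-133) = 1172
F: 1159 − 1172 = -13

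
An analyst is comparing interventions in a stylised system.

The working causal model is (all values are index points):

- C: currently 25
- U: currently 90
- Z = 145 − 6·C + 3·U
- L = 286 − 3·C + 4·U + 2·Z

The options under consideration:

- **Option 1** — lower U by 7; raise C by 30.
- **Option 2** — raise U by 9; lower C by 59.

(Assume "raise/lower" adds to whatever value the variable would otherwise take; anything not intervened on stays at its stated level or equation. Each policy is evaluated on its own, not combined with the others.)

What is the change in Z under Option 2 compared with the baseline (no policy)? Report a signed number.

381

Baseline:
  C = 25
  U = 90
  Z = 145 − 6·25 + 3·90 = 265
Option 2 (U + 9, C − 59):
  C = 25 − 59 = -34
  U = 90 + 9 = 99
  Z = 145 − 6·(-34) + 3·99 = 646
Change in Z: 646 − 265 = 381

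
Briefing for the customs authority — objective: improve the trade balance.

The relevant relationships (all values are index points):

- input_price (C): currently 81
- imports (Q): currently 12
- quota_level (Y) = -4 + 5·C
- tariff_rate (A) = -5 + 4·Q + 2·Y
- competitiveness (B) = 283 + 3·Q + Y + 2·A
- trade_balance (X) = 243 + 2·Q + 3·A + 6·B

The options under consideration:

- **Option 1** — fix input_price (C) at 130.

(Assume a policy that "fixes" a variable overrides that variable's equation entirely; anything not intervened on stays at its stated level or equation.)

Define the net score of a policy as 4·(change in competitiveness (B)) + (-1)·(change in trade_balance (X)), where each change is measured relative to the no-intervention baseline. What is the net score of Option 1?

Baseline:
  C = 81
  Q = 12
  Y = -4 + 5·81 = 401
  A = -5 + 4·12 + 2·401 = 845
  B = 283 + 3·12 + 401 + 2·845 = 2410
  X = 243 + 2·12 + 3·845 + 6·2410 = 17262
Option 1 (C := 130):
  C = 130
  Q = 12
  Y = -4 + 5·130 = 646
  A = -5 + 4·12 + 2·646 = 1335
  B = 283 + 3·12 + 646 + 2·1335 = 3635
  X = 243 + 2·12 + 3·1335 + 6·3635 = 26082
ΔB = 3635 − 2410 = 1225; ΔX = 26082 − 17262 = 8820
Score = 4·1225 + (-1)·8820 = -3920

-3920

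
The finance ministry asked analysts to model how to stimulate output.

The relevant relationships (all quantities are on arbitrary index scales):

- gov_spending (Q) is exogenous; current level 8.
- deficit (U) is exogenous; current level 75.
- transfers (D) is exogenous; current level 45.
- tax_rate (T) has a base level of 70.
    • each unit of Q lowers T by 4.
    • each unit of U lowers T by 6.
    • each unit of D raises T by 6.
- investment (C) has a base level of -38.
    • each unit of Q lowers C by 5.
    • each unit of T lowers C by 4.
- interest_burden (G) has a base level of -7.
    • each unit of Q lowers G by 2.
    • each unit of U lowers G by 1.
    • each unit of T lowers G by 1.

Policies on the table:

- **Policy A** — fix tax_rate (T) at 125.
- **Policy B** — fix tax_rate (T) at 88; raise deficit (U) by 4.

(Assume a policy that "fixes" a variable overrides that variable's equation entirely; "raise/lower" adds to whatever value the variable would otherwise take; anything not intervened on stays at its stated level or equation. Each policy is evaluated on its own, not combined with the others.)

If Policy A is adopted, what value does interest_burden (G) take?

-223

Policy A (T := 125):
  Q = 8
  U = 75
  D = 45
  T = 125
  G = -7 − 2·8 − 75 − 125 = -223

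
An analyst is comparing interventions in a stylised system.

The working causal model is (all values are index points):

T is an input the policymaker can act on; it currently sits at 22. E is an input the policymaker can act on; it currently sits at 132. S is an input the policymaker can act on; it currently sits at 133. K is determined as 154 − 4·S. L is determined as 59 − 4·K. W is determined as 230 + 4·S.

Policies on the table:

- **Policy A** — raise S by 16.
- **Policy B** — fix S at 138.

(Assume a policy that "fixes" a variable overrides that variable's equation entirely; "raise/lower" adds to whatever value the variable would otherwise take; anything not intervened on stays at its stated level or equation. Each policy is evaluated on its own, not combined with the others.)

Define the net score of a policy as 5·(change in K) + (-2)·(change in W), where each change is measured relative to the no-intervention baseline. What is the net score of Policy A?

-448

Baseline:
  S = 133
  K = 154 − 4·133 = -378
  W = 230 + 4·133 = 762
Policy A (S + 16):
  S = 133 + 16 = 149
  K = 154 − 4·149 = -442
  W = 230 + 4·149 = 826
ΔK = -442 − (-378) = -64; ΔW = 826 − 762 = 64
Score = 5·(-64) + (-2)·64 = -448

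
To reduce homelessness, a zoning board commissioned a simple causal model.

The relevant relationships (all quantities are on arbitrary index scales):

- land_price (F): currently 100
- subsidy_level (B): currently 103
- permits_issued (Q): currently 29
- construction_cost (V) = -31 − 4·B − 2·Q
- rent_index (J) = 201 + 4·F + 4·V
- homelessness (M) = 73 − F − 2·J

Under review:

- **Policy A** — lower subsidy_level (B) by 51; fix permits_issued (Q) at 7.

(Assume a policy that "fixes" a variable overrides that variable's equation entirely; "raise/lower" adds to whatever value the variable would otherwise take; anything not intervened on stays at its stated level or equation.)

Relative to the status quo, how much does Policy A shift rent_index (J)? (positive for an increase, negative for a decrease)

Baseline:
  F = 100
  B = 103
  Q = 29
  V = -31 − 4·103 − 2·29 = -501
  J = 201 + 4·100 + 4·(-501) = -1403
Policy A (B − 51, Q := 7):
  F = 100
  B = 103 − 51 = 52
  Q = 7
  V = -31 − 4·52 − 2·7 = -253
  J = 201 + 4·100 + 4·(-253) = -411
Change in J: -411 − (-1403) = 992

992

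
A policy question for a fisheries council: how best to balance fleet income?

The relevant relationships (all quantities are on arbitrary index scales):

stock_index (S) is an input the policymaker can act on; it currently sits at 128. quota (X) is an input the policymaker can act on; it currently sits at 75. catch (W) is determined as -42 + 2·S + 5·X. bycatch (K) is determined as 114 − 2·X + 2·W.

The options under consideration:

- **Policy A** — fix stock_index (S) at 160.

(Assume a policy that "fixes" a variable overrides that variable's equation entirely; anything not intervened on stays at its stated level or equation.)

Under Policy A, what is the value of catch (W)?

653

Policy A (S := 160):
  S = 160
  X = 75
  W = -42 + 2·160 + 5·75 = 653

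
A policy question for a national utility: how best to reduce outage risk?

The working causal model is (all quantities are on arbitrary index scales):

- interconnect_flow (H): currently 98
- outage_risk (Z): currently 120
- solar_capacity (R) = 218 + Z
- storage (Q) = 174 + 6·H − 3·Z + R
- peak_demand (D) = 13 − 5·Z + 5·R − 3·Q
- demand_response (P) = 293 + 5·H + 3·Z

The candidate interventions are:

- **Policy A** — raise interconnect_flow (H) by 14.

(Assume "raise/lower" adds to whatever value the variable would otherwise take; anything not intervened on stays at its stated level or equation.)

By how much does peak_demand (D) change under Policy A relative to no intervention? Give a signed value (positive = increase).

Baseline:
  H = 98
  Z = 120
  R = 218 + 120 = 338
  Q = 174 + 6·98 − 3·120 + 338 = 740
  D = 13 − 5·120 + 5·338 − 3·740 = -1117
Policy A (H + 14):
  H = 98 + 14 = 112
  Z = 120
  R = 218 + 120 = 338
  Q = 174 + 6·112 − 3·120 + 338 = 824
  D = 13 − 5·120 + 5·338 − 3·824 = -1369
Change in D: -1369 − (-1117) = -252

-252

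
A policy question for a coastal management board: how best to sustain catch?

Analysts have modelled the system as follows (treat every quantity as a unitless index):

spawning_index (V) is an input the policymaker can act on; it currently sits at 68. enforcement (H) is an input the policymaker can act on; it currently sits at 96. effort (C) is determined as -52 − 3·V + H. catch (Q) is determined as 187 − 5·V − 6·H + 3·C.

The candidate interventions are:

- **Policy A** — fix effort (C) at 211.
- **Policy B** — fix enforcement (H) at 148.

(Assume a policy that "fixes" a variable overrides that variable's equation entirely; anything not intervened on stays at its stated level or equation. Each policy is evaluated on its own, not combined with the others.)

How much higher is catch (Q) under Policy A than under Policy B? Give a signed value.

Policy A (C := 211):
  V = 68
  H = 96
  C = 211
  Q = 187 − 5·68 − 6·96 + 3·211 = -96
Policy B (H := 148):
  V = 68
  H = 148
  C = -52 − 3·68 + 148 = -108
  Q = 187 − 5·68 − 6·148 + 3·(-108) = -1365
Q: -96 − (-1365) = 1269

1269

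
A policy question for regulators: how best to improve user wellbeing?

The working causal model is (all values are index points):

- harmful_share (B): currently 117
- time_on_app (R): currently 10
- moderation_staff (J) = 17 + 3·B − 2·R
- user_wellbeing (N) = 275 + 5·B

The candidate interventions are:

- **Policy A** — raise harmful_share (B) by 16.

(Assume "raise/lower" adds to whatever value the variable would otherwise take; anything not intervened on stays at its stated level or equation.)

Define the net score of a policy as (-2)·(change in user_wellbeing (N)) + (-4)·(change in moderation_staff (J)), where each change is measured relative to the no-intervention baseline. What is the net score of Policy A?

Baseline:
  B = 117
  R = 10
  J = 17 + 3·117 − 2·10 = 348
  N = 275 + 5·117 = 860
Policy A (B + 16):
  B = 117 + 16 = 133
  R = 10
  J = 17 + 3·133 − 2·10 = 396
  N = 275 + 5·133 = 940
ΔN = 940 − 860 = 80; ΔJ = 396 − 348 = 48
Score = (-2)·80 + (-4)·48 = -352

-352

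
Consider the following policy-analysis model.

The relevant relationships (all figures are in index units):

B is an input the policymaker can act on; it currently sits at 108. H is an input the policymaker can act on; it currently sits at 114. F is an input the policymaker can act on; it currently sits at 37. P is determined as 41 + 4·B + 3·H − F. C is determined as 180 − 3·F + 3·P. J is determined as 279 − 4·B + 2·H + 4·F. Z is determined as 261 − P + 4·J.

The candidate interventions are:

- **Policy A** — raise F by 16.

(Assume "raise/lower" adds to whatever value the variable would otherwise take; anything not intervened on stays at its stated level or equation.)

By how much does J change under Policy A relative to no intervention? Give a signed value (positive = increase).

64

Baseline:
  B = 108
  H = 114
  F = 37
  J = 279 − 4·108 + 2·114 + 4·37 = 223
Policy A (F + 16):
  B = 108
  H = 114
  F = 37 + 16 = 53
  J = 279 − 4·108 + 2·114 + 4·53 = 287
Change in J: 287 − 223 = 64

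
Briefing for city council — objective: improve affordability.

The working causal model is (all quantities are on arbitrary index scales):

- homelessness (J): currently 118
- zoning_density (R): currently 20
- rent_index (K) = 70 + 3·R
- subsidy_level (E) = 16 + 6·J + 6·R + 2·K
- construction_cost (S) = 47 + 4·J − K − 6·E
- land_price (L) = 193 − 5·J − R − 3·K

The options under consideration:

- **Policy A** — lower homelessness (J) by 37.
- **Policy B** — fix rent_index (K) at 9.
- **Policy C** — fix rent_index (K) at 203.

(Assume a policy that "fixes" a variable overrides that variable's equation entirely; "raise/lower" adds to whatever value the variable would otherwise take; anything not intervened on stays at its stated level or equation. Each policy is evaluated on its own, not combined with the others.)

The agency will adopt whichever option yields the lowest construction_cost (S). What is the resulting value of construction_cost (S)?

-7184

Policy A (J − 37):
  J = 118 − 37 = 81
  R = 20
  K = 70 + 3·20 = 130
  E = 16 + 6·81 + 6·20 + 2·130 = 882
  S = 47 + 4·81 − 130 − 6·882 = -5051
Policy B (K := 9):
  J = 118
  R = 20
  K = 9
  E = 16 + 6·118 + 6·20 + 2·9 = 862
  S = 47 + 4·118 − 9 − 6·862 = -4662
Policy C (K := 203):
  J = 118
  R = 20
  K = 203
  E = 16 + 6·118 + 6·20 + 2·203 = 1250
  S = 47 + 4·118 − 203 − 6·1250 = -7184
Comparing — Policy A: S=-5051, Policy B: S=-4662, Policy C: S=-7184. Lowest is -7184 (Policy C).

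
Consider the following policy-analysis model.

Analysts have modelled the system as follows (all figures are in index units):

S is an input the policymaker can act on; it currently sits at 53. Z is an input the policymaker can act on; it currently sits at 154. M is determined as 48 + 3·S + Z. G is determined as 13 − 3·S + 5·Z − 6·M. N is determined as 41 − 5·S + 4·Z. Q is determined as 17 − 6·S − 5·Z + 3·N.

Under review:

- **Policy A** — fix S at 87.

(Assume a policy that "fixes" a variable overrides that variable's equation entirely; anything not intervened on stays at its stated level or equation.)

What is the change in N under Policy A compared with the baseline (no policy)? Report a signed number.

Baseline:
  S = 53
  Z = 154
  N = 41 − 5·53 + 4·154 = 392
Policy A (S := 87):
  S = 87
  Z = 154
  N = 41 − 5·87 + 4·154 = 222
Change in N: 222 − 392 = -170

-170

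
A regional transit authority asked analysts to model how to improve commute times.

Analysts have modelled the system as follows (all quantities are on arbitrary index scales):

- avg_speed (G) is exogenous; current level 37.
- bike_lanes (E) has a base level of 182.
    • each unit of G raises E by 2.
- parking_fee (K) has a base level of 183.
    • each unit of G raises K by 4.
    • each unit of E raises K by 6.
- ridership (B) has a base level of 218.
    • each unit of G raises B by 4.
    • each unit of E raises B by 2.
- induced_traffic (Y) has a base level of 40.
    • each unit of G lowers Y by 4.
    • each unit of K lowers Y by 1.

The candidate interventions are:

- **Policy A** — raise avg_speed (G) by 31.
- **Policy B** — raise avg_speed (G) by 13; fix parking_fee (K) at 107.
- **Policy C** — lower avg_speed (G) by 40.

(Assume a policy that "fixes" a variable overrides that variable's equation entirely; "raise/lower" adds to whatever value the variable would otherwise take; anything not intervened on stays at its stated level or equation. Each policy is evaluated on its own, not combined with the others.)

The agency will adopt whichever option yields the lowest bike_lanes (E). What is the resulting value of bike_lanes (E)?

Policy A (G + 31):
  G = 37 + 31 = 68
  E = 182 + 2·68 = 318
Policy B (G + 13, K := 107):
  G = 37 + 13 = 50
  E = 182 + 2·50 = 282
Policy C (G − 40):
  G = 37 − 40 = -3
  E = 182 + 2·(-3) = 176
Comparing — Policy A: E=318, Policy B: E=282, Policy C: E=176. Lowest is 176 (Policy C).

176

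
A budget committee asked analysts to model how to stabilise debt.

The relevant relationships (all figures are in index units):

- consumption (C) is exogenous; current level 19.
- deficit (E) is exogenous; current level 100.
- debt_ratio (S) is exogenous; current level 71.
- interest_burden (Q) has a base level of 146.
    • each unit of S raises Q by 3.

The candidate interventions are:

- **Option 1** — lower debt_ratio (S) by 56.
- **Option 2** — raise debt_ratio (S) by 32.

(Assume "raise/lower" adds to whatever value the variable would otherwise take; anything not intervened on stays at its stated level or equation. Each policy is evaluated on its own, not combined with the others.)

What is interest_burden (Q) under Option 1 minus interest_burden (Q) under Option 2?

Option 1 (S − 56):
  S = 71 − 56 = 15
  Q = 146 + 3·15 = 191
Option 2 (S + 32):
  S = 71 + 32 = 103
  Q = 146 + 3·103 = 455
Q: 191 − 455 = -264

-264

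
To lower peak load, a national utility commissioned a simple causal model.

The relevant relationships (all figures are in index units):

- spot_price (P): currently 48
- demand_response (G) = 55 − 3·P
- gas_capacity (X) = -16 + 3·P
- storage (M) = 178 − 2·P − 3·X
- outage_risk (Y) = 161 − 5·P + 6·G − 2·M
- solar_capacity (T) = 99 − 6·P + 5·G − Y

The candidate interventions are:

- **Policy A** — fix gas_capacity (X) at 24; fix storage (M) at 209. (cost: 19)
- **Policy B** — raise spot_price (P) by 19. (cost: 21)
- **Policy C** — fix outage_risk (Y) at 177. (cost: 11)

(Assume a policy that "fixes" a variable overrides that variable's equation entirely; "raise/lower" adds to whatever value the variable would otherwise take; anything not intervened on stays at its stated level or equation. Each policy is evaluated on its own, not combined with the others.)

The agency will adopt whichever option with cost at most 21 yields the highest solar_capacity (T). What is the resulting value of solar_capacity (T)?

397

Policy A (X := 24, M := 209):
  P = 48
  G = 55 − 3·48 = -89
  X = 24
  M = 209
  Y = 161 − 5·48 + 6·(-89) − 2·209 = -1031
  T = 99 − 6·48 + 5·(-89) − (-1031) = 397
Policy B (P + 19):
  P = 48 + 19 = 67
  G = 55 − 3·67 = -146
  X = -16 + 3·67 = 185
  M = 178 − 2·67 − 3·185 = -511
  Y = 161 − 5·67 + 6·(-146) − 2·(-511) = -28
  T = 99 − 6·67 + 5·(-146) − (-28) = -1005
Policy C (Y := 177):
  P = 48
  G = 55 − 3·48 = -89
  X = -16 + 3·48 = 128
  M = 178 − 2·48 − 3·128 = -302
  Y = 177
  T = 99 − 6·48 + 5·(-89) − 177 = -811
Comparing — Policy A: T=397, Policy B: T=-1005, Policy C: T=-811. Highest is 397 (Policy A).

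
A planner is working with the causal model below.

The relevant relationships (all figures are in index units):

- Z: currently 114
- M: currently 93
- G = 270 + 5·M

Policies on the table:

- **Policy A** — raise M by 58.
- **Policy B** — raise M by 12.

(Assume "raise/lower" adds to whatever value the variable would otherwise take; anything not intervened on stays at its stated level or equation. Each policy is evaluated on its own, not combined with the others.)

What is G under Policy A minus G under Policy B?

Policy A (M + 58):
  M = 93 + 58 = 151
  G = 270 + 5·151 = 1025
Policy B (M + 12):
  M = 93 + 12 = 105
  G = 270 + 5·105 = 795
G: 1025 − 795 = 230

230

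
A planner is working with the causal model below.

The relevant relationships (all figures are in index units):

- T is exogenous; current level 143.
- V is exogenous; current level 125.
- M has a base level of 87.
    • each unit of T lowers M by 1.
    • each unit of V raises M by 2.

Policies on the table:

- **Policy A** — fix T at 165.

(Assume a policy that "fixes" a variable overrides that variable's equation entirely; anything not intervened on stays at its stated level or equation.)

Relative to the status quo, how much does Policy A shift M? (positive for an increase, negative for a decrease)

-22

Baseline:
  T = 143
  V = 125
  M = 87 − 143 + 2·125 = 194
Policy A (T := 165):
  T = 165
  V = 125
  M = 87 − 165 + 2·125 = 172
Change in M: 172 − 194 = -22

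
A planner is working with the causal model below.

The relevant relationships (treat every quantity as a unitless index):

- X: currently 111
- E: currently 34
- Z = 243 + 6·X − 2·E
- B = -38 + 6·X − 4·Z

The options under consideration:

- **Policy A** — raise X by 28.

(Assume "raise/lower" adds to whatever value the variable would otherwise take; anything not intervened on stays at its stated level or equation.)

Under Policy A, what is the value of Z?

Policy A (X + 28):
  X = 111 + 28 = 139
  E = 34
  Z = 243 + 6·139 − 2·34 = 1009

1009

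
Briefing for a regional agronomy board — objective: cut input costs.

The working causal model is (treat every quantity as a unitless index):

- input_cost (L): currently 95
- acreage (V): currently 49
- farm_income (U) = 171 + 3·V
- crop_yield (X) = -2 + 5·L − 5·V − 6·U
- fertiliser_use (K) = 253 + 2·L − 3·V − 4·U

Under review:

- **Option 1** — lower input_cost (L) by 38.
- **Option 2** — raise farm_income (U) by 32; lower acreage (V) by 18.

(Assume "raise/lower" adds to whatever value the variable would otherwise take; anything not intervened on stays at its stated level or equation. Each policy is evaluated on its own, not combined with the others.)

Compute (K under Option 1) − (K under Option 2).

-218

Option 1 (L − 38):
  L = 95 − 38 = 57
  V = 49
  U = 171 + 3·49 = 318
  K = 253 + 2·57 − 3·49 − 4·318 = -1052
Option 2 (U + 32, V − 18):
  L = 95
  V = 49 − 18 = 31
  U = 171 + 3·31 (+32 from intervention) = 296
  K = 253 + 2·95 − 3·31 − 4·296 = -834
K: -1052 − (-834) = -218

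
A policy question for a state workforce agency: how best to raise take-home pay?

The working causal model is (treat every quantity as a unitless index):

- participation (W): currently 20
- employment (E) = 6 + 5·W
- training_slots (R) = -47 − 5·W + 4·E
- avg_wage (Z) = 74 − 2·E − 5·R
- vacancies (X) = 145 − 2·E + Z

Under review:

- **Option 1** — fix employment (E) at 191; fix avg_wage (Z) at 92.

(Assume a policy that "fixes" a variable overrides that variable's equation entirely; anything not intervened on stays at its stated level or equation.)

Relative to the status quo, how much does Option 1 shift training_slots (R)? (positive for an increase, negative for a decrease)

340

Baseline:
  W = 20
  E = 6 + 5·20 = 106
  R = -47 − 5·20 + 4·106 = 277
Option 1 (E := 191, Z := 92):
  W = 20
  E = 191
  R = -47 − 5·20 + 4·191 = 617
Change in R: 617 − 277 = 340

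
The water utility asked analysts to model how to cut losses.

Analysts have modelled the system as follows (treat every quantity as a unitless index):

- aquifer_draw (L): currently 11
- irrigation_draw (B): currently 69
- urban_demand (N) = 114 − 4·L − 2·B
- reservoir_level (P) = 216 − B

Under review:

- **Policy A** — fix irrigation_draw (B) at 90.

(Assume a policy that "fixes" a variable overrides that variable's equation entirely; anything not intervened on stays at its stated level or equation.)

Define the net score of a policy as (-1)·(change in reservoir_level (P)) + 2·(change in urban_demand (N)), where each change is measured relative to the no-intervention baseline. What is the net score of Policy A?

Baseline:
  L = 11
  B = 69
  N = 114 − 4·11 − 2·69 = -68
  P = 216 − 69 = 147
Policy A (B := 90):
  L = 11
  B = 90
  N = 114 − 4·11 − 2·90 = -110
  P = 216 − 90 = 126
ΔP = 126 − 147 = -21; ΔN = -110 − (-68) = -42
Score = (-1)·(-21) + 2·(-42) = -63

-63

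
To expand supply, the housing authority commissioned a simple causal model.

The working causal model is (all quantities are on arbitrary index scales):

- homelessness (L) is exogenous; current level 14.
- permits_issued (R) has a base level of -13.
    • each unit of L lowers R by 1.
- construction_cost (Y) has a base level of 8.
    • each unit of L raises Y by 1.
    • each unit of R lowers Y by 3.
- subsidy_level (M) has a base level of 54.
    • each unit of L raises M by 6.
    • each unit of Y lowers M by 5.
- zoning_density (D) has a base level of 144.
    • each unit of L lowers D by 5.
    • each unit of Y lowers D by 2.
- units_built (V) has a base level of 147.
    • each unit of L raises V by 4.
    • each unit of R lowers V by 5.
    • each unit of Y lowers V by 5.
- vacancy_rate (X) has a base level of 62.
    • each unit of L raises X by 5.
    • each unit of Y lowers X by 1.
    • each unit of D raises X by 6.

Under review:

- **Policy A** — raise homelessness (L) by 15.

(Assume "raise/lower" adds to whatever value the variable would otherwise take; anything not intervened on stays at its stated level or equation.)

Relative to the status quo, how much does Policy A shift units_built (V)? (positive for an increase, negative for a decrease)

-165

Baseline:
  L = 14
  R = -13 − 14 = -27
  Y = 8 + 14 − 3·(-27) = 103
  V = 147 + 4·14 − 5·(-27) − 5·103 = -177
Policy A (L + 15):
  L = 14 + 15 = 29
  R = -13 − 29 = -42
  Y = 8 + 29 − 3·(-42) = 163
  V = 147 + 4·29 − 5·(-42) − 5·163 = -342
Change in V: -342 − (-177) = -165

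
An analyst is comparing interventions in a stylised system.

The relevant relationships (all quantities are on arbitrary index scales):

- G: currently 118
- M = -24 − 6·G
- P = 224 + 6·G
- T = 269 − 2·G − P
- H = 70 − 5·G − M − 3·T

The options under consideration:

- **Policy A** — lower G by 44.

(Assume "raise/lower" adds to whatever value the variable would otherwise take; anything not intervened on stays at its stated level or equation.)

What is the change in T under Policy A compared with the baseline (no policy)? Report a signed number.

Baseline:
  G = 118
  P = 224 + 6·118 = 932
  T = 269 − 2·118 − 932 = -899
Policy A (G − 44):
  G = 118 − 44 = 74
  P = 224 + 6·74 = 668
  T = 269 − 2·74 − 668 = -547
Change in T: -547 − (-899) = 352

352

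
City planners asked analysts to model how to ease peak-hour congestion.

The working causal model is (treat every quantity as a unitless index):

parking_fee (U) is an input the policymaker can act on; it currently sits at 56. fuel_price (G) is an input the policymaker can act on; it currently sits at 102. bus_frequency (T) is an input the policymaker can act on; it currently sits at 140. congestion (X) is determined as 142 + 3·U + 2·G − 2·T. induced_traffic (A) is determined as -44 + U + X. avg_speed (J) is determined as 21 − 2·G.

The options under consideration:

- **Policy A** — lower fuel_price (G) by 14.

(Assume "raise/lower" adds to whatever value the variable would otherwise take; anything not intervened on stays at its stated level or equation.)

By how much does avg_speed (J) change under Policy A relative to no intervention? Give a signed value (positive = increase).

Baseline:
  G = 102
  J = 21 − 2·102 = -183
Policy A (G − 14):
  G = 102 − 14 = 88
  J = 21 − 2·88 = -155
Change in J: -155 − (-183) = 28

28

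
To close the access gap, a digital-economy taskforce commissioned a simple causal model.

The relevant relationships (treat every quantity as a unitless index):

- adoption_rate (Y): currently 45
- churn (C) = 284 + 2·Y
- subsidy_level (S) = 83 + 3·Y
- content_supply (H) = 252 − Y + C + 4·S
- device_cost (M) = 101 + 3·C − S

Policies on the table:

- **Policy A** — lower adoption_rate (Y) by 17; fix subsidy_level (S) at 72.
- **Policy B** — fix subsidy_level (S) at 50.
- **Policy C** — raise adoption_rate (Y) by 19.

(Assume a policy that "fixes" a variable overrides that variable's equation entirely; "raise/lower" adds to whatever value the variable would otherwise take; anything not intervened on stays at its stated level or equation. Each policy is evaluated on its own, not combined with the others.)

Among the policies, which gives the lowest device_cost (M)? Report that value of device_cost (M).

1049

Policy A (Y − 17, S := 72):
  Y = 45 − 17 = 28
  C = 284 + 2·28 = 340
  S = 72
  M = 101 + 3·340 − 72 = 1049
Policy B (S := 50):
  Y = 45
  C = 284 + 2·45 = 374
  S = 50
  M = 101 + 3·374 − 50 = 1173
Policy C (Y + 19):
  Y = 45 + 19 = 64
  C = 284 + 2·64 = 412
  S = 83 + 3·64 = 275
  M = 101 + 3·412 − 275 = 1062
Comparing — Policy A: M=1049, Policy B: M=1173, Policy C: M=1062. Lowest is 1049 (Policy A).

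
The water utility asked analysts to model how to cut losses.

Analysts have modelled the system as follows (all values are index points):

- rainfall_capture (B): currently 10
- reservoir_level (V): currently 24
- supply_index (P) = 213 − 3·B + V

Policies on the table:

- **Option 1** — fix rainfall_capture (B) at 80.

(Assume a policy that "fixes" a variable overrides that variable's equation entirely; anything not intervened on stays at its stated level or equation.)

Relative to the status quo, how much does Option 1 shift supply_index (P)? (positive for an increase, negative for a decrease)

Baseline:
  B = 10
  V = 24
  P = 213 − 3·10 + 24 = 207
Option 1 (B := 80):
  B = 80
  V = 24
  P = 213 − 3·80 + 24 = -3
Change in P: -3 − 207 = -210

-210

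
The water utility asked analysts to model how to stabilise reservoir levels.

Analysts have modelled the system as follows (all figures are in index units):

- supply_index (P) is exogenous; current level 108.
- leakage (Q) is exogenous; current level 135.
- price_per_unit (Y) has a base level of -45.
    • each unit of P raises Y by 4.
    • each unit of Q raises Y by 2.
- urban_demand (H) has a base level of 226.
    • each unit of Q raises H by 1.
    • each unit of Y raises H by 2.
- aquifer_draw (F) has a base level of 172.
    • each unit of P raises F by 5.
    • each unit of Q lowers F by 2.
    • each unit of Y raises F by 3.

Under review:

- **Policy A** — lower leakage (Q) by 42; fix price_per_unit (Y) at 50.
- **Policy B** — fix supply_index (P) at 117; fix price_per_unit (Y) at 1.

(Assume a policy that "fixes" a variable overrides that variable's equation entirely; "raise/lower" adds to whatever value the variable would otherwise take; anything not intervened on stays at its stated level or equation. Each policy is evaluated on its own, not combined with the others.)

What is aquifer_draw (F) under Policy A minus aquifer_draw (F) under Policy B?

Policy A (Q − 42, Y := 50):
  P = 108
  Q = 135 − 42 = 93
  Y = 50
  F = 172 + 5·108 − 2·93 + 3·50 = 676
Policy B (P := 117, Y := 1):
  P = 117
  Q = 135
  Y = 1
  F = 172 + 5·117 − 2·135 + 3·1 = 490
F: 676 − 490 = 186

186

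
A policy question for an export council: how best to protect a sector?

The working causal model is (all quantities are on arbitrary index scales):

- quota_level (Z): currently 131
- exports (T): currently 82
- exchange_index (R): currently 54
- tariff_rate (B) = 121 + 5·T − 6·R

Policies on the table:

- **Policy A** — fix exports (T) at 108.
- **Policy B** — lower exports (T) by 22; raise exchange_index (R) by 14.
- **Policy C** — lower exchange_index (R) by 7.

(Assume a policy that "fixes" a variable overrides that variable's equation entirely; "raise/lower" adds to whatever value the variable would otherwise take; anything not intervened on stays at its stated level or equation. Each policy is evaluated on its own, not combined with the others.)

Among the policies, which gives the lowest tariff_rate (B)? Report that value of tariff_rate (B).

Policy A (T := 108):
  T = 108
  R = 54
  B = 121 + 5·108 − 6·54 = 337
Policy B (T − 22, R + 14):
  T = 82 − 22 = 60
  R = 54 + 14 = 68
  B = 121 + 5·60 − 6·68 = 13
Policy C (R − 7):
  T = 82
  R = 54 − 7 = 47
  B = 121 + 5·82 − 6·47 = 249
Comparing — Policy A: B=337, Policy B: B=13, Policy C: B=249. Lowest is 13 (Policy B).

13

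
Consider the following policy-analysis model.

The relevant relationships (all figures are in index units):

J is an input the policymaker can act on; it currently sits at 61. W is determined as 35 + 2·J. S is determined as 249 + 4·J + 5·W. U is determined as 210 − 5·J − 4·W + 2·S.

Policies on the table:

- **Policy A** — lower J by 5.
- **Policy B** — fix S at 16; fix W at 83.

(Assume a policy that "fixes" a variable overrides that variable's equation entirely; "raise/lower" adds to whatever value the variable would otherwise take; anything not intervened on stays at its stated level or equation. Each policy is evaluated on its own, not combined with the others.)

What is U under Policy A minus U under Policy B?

Policy A (J − 5):
  J = 61 − 5 = 56
  W = 35 + 2·56 = 147
  S = 249 + 4·56 + 5·147 = 1208
  U = 210 − 5·56 − 4·147 + 2·1208 = 1758
Policy B (S := 16, W := 83):
  J = 61
  W = 83
  S = 16
  U = 210 − 5·61 − 4·83 + 2·16 = -395
U: 1758 − (-395) = 2153

2153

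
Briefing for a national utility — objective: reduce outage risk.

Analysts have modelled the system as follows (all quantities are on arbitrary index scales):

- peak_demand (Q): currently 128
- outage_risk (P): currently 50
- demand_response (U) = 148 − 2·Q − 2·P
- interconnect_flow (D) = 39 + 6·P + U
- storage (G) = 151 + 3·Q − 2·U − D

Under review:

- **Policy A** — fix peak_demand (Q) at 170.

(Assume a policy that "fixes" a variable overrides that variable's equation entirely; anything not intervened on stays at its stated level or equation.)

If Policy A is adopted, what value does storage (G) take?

Policy A (Q := 170):
  Q = 170
  P = 50
  U = 148 − 2·170 − 2·50 = -292
  D = 39 + 6·50 + (-292) = 47
  G = 151 + 3·170 − 2·(-292) − 47 = 1198

1198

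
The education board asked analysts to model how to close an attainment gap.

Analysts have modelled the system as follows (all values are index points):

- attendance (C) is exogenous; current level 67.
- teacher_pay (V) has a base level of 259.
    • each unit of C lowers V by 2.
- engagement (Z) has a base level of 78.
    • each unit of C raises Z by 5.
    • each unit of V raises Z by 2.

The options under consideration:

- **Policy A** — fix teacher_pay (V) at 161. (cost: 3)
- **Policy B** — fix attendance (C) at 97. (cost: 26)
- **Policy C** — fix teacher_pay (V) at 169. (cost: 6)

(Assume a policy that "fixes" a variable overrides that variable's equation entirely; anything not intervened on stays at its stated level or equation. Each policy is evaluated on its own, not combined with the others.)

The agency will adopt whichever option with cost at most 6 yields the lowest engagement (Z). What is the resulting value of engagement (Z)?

735

Policy A (V := 161):
  C = 67
  V = 161
  Z = 78 + 5·67 + 2·161 = 735
Policy C (V := 169):
  C = 67
  V = 169
  Z = 78 + 5·67 + 2·169 = 751
Comparing — Policy A: Z=735, Policy C: Z=751. Lowest is 735 (Policy A).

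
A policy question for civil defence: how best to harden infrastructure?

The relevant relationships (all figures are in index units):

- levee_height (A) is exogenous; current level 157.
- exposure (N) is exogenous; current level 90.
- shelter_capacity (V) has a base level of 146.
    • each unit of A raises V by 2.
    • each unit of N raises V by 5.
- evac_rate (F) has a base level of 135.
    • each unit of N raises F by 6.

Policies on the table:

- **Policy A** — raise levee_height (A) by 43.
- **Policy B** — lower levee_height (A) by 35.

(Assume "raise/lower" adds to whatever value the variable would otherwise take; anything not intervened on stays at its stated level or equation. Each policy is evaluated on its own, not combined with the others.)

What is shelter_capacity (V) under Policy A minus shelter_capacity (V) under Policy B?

Policy A (A + 43):
  A = 157 + 43 = 200
  N = 90
  V = 146 + 2·200 + 5·90 = 996
Policy B (A − 35):
  A = 157 − 35 = 122
  N = 90
  V = 146 + 2·122 + 5·90 = 840
V: 996 − 840 = 156

156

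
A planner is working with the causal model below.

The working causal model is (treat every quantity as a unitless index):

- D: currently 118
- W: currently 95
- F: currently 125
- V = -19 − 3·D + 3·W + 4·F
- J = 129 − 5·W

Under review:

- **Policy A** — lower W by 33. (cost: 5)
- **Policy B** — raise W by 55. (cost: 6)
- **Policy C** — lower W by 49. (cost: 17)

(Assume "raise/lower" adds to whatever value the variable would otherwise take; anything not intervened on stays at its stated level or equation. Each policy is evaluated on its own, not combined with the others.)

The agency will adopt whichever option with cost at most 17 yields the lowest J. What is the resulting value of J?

Policy A (W − 33):
  W = 95 − 33 = 62
  J = 129 − 5·62 = -181
Policy B (W + 55):
  W = 95 + 55 = 150
  J = 129 − 5·150 = -621
Policy C (W − 49):
  W = 95 − 49 = 46
  J = 129 − 5·46 = -101
Comparing — Policy A: J=-181, Policy B: J=-621, Policy C: J=-101. Lowest is -621 (Policy B).

-621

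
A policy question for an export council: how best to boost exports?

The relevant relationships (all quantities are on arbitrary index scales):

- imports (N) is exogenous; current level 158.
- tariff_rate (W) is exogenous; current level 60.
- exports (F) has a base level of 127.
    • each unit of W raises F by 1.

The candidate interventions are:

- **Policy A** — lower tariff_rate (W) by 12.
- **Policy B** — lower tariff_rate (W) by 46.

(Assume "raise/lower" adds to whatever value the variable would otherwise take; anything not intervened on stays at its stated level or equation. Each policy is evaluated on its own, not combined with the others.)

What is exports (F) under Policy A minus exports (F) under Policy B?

34

Policy A (W − 12):
  W = 60 − 12 = 48
  F = 127 + 48 = 175
Policy B (W − 46):
  W = 60 − 46 = 14
  F = 127 + 14 = 141
F: 175 − 141 = 34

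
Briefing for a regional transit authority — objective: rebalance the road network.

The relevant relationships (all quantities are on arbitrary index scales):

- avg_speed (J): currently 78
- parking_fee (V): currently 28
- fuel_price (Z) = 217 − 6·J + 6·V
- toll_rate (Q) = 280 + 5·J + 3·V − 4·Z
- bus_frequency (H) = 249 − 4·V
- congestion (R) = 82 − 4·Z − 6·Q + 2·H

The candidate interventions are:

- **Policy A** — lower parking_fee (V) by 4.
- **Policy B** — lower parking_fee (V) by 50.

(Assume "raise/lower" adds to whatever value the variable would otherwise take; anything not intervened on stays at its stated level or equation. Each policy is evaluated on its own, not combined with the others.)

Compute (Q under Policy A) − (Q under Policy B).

-966

Policy A (V − 4):
  J = 78
  V = 28 − 4 = 24
  Z = 217 − 6·78 + 6·24 = -107
  Q = 280 + 5·78 + 3·24 − 4·(-107) = 1170
Policy B (V − 50):
  J = 78
  V = 28 − 50 = -22
  Z = 217 − 6·78 + 6·(-22) = -383
  Q = 280 + 5·78 + 3·(-22) − 4·(-383) = 2136
Q: 1170 − 2136 = -966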